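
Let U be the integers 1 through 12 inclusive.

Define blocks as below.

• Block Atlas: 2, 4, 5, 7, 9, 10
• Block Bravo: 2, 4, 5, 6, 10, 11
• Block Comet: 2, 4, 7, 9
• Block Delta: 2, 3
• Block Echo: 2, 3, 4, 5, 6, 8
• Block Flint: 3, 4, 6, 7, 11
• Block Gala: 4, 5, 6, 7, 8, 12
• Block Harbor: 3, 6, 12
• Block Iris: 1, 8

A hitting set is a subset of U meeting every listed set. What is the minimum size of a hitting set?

Take H = {1, 2, 6}. Each listed block contains at least one of these, so H is a hitting set of size 3.
The blocks Atlas, Harbor, Iris are pairwise disjoint, so any hitting set needs a separate point for each — at least 3. Hence 3 is optimal.

3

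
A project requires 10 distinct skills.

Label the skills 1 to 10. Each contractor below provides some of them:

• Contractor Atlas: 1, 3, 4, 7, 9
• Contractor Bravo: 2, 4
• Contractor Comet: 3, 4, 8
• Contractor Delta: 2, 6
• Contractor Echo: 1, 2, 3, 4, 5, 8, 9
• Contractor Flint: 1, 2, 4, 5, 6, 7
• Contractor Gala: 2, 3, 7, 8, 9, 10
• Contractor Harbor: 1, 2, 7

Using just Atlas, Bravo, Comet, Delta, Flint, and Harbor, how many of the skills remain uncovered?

1

Union of Atlas, Bravo, Comet, Delta, Flint, Harbor = {1, 2, 3, 4, 5, 6, 7, 8, 9}.
Not covered: 10 — 1 skill.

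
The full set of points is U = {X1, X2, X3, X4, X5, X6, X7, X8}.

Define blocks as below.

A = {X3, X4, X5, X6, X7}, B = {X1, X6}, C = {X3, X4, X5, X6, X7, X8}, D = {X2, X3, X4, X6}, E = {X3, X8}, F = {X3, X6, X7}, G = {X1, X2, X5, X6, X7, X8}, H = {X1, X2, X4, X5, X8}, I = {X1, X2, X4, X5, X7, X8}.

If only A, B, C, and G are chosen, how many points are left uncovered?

Union of A, B, C, G = {X1, X2, X3, X4, X5, X6, X7, X8} — that's every point, so 0 are uncovered.

0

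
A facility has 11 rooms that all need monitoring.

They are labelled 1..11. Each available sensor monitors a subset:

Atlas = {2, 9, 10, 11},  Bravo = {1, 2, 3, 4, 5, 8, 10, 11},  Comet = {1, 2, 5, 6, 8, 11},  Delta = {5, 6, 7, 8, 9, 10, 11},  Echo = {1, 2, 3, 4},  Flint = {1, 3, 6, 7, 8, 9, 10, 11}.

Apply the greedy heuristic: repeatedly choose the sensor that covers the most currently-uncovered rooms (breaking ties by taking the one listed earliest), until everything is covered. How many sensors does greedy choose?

2

Greedy: pick Bravo (covers 8 new) → pick Delta (covers 3 new). Total picks: 2.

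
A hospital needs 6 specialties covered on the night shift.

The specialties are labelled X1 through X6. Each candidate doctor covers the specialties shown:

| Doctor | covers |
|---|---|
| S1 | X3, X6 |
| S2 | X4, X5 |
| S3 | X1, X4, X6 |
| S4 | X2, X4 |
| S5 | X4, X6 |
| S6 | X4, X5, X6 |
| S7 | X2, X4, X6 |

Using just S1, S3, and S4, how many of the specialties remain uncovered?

1

Union of S1, S3, S4 = {X1, X2, X3, X4, X6}.
Not covered: X5 — 1 specialty.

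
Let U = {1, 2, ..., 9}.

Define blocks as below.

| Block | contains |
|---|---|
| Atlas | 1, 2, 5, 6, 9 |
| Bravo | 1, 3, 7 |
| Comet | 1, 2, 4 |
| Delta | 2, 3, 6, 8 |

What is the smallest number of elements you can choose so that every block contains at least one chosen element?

H = {1, 2} meets every block (each contains at least one member of H), and |H| = 2.
No single element lies in every block, so at least 2 are needed and 2 is optimal.

2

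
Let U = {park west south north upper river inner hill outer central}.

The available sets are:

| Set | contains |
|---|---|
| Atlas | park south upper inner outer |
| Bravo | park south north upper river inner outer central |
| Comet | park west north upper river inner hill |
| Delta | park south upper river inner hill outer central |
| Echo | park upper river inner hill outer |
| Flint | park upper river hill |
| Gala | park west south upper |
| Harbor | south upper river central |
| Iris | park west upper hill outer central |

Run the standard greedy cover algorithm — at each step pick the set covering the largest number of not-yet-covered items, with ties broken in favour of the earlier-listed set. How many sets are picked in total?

2

Greedy: pick Bravo (covers 8 new) → pick Comet (covers 2 new). Total picks: 2.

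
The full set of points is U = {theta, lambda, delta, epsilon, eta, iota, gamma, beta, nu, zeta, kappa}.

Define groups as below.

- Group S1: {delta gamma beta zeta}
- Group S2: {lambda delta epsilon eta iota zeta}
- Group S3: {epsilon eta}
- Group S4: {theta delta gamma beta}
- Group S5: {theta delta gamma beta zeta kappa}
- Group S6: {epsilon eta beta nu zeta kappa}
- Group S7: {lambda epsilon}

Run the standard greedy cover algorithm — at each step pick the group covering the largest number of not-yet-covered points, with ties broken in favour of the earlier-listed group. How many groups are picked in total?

3

Greedy: pick S2 (covers 6 new) → pick S5 (covers 4 new) → pick S6 (covers 1 new). Total picks: 3.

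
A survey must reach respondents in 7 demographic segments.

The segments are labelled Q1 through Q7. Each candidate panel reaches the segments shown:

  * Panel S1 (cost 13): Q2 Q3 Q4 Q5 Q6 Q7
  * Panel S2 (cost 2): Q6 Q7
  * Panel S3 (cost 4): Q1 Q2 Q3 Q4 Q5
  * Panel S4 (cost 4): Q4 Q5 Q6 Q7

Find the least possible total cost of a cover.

6

S2, S3 together cover every segment (S2 ∪ S3 = {Q1, Q2, Q3, Q4, Q5, Q6, Q7}); total cost 2 + 4 = 6.
No covering selection has total cost below 6.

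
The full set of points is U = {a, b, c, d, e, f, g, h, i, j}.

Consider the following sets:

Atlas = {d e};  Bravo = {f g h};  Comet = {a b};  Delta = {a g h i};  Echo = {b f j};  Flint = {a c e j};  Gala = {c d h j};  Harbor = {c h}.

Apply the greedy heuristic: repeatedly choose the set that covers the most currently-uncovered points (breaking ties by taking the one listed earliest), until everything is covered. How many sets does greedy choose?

Greedy: pick Delta (covers 4 new) → pick Echo (covers 3 new) → pick Atlas (covers 2 new) → pick Flint (covers 1 new). Total picks: 4.

4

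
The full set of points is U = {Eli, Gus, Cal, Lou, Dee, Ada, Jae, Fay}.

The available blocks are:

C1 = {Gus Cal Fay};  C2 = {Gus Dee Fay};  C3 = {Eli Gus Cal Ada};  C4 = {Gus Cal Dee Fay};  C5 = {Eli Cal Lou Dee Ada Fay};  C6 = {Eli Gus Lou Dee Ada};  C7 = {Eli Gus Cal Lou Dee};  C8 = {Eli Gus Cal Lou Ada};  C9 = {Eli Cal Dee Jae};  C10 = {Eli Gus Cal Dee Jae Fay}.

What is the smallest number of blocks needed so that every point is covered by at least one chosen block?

2

Take {C5, C10}. Their union is {Eli, Gus, Cal, Lou, Dee, Ada, Jae, Fay}, which is all 8 points.
No single block has all 8 points (the largest, C5, has 6), so 2 is optimal.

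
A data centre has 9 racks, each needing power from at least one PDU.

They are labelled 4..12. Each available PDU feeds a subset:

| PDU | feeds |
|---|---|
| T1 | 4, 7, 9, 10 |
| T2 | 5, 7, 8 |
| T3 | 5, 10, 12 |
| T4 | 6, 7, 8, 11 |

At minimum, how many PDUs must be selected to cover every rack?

3

T1 and T3 and T4 together: T1 ∪ T3 ∪ T4 = {4, 5, 6, 7, 8, 9, 10, 11, 12} — every rack is covered.
Each PDU has at most 4 racks, and 2·4 = 8 < 9 — so at least 3 PDUs are needed, and 3 is optimal.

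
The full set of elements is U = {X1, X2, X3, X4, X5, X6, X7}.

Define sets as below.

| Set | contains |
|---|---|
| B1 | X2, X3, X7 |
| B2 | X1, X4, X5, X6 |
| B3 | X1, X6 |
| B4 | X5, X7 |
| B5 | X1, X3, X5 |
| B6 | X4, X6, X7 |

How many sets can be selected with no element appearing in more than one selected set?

B1, B3 are pairwise disjoint (B1={X2,X3,X7}; B3={X1,X6}).
Every remaining set overlaps one of these, and no 3 of the listed sets are pairwise disjoint, so 2 is the maximum.

2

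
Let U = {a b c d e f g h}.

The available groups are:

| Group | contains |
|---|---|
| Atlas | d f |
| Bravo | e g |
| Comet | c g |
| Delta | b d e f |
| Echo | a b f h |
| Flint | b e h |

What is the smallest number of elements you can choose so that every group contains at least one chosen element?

3

Take T = {b, d, g}. Each listed group contains at least one of these, so T is a hitting set of size 3.
The groups Atlas, Comet, Flint are pairwise disjoint, so any hitting set needs a separate element for each — at least 3. Hence 3 is optimal.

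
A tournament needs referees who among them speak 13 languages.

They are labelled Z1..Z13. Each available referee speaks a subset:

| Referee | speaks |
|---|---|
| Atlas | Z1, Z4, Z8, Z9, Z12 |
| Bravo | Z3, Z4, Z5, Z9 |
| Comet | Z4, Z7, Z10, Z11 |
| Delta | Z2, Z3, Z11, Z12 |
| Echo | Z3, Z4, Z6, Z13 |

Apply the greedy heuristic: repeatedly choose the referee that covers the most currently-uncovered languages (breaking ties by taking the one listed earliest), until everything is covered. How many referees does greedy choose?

Greedy: pick Atlas (covers 5 new) → pick Comet (covers 3 new) → pick Echo (covers 3 new) → pick Bravo (covers 1 new) → pick Delta (covers 1 new). Total picks: 5.

5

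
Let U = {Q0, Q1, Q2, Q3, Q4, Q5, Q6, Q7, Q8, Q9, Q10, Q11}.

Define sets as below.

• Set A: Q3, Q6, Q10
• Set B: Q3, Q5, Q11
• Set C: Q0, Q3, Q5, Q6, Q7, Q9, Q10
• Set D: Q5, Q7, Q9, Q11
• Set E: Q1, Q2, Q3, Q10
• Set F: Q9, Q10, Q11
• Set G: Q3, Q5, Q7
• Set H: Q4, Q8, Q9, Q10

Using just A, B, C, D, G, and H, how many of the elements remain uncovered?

Union of A, B, C, D, G, H = {Q0, Q3, Q4, Q5, Q6, Q7, Q8, Q9, Q10, Q11}.
Not covered: Q1, Q2 — 2 elements.

2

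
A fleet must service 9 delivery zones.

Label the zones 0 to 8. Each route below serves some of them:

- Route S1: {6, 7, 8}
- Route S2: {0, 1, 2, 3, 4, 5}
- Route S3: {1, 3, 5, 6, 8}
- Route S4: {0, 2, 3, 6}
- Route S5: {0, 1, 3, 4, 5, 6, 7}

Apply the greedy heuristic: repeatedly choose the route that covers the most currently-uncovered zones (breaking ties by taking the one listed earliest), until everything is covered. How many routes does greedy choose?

Greedy: pick S5 (covers 7 new) → pick S1 (covers 1 new) → pick S2 (covers 1 new). Total picks: 3.
(The true minimum cover uses only 2 routes, so greedy is not optimal here.)

3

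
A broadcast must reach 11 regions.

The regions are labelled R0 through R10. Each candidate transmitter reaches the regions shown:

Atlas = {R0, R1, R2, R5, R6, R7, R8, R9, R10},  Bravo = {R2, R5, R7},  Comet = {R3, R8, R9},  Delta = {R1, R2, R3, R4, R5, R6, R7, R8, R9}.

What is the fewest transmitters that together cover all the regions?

Take {Atlas, Delta}. Their union is {R0, R1, R2, R3, R4, R5, R6, R7, R8, R9, R10}, which is all 11 regions.
No single transmitter has all 11 regions (the largest, Atlas, has 9), so 2 is optimal.

2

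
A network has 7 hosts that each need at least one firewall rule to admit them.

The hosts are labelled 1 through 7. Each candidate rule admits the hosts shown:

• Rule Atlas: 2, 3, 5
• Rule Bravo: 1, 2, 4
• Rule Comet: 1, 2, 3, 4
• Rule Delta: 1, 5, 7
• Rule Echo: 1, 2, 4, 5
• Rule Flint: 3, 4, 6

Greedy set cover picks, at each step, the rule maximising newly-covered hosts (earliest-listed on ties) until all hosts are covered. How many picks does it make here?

3

Greedy: pick Comet (covers 4 new) → pick Delta (covers 2 new) → pick Flint (covers 1 new). Total picks: 3.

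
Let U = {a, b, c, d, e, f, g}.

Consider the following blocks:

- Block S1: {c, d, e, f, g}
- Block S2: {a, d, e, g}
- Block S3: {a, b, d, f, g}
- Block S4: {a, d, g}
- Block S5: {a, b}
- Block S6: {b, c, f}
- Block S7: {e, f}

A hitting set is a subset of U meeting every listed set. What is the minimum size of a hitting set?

The 2 points {a, f} hit every block.
The blocks S1, S5 are pairwise disjoint, so any hitting set needs a separate point for each — at least 2. Hence 2 is optimal.

2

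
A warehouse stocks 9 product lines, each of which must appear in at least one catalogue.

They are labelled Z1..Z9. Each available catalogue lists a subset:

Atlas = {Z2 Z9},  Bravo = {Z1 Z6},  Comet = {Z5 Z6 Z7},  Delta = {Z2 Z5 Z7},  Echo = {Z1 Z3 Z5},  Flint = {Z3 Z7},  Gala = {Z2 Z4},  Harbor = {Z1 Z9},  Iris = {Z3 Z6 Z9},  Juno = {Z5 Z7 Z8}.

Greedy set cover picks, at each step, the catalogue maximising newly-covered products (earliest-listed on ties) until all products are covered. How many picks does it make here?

5

Greedy: pick Comet (covers 3 new) → pick Atlas (covers 2 new) → pick Echo (covers 2 new) → pick Gala (covers 1 new) → pick Juno (covers 1 new). Total picks: 5.
(The true minimum cover uses only 4 catalogues, so greedy is not optimal here.)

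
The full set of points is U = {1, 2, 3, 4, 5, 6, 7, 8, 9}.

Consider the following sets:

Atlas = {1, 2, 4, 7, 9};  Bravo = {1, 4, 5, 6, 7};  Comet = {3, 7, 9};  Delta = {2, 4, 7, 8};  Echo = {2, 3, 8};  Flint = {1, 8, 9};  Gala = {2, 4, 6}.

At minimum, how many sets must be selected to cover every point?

3

Bravo and Comet and Delta together: Bravo ∪ Comet ∪ Delta = {1, 2, 3, 4, 5, 6, 7, 8, 9} — every point is covered.
Only Bravo contains 5, so Bravo is forced; the remaining 4 points need at least 2 more sets (each remaining set adds at most 3) — so at least 3 sets are needed, and 3 is optimal.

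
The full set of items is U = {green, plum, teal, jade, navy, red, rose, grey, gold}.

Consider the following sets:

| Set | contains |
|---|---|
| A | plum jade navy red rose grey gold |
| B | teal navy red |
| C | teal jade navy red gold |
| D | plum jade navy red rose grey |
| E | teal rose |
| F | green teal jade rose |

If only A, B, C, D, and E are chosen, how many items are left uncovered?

Union of A, B, C, D, E = {plum, teal, jade, navy, red, rose, grey, gold}.
Not covered: green — 1 item.

1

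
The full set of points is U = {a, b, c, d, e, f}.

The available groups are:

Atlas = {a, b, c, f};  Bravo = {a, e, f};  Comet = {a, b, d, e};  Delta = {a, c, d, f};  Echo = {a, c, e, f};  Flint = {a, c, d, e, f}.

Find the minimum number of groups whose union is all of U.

2

Take {Comet, Flint}. Their union is {a, b, c, d, e, f}, which is all 6 points.
No single group has all 6 points (the largest, Flint, has 5), so 2 is optimal.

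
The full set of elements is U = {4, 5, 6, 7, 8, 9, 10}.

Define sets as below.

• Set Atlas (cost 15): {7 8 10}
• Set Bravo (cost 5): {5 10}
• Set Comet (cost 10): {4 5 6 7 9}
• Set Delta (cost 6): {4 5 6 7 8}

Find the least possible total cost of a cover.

Bravo, Comet, Delta together cover every element (Bravo ∪ Comet ∪ Delta = {4, 5, 6, 7, 8, 9, 10}); total cost 5 + 10 + 6 = 21.
No covering selection has total cost below 21.

21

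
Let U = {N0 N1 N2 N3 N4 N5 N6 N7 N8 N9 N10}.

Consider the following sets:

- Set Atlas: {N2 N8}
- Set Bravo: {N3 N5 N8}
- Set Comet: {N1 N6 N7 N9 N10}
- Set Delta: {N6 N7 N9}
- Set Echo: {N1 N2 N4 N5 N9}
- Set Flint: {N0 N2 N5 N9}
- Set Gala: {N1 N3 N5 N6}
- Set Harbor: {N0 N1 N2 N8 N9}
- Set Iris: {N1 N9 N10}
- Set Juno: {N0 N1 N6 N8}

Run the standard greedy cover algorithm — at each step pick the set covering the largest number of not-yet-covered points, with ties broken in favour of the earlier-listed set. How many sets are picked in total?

Greedy: pick Comet (covers 5 new) → pick Bravo (covers 3 new) → pick Echo (covers 2 new) → pick Flint (covers 1 new). Total picks: 4.

4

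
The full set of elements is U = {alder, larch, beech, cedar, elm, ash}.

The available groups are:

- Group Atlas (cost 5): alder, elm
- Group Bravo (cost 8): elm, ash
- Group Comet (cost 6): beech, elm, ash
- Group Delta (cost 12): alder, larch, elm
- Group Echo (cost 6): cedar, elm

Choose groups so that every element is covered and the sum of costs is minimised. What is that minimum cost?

Comet, Delta, Echo together cover every element (Comet ∪ Delta ∪ Echo = {alder, larch, beech, cedar, elm, ash}); total cost 6 + 12 + 6 = 24.
The greedy pick Comet, Atlas, Echo, Delta costs 29; no covering selection beats 24.

24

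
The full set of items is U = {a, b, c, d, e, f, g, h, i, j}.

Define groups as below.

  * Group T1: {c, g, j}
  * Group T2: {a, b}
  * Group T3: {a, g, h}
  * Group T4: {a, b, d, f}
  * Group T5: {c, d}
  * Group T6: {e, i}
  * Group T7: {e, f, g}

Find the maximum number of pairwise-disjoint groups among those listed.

T1, T2, T6 are pairwise disjoint (T1={c,g,j}; T2={a,b}; T6={e,i}).
Every remaining group overlaps one of these, and no 4 of the listed groups are pairwise disjoint, so 3 is the maximum.

3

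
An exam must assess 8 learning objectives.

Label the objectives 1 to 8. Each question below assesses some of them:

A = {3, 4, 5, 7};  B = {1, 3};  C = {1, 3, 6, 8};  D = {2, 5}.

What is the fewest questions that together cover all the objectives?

3

Take {A, C, D}. Their union is {1, 2, 3, 4, 5, 6, 7, 8}, which is all 8 objectives.
Only D contains 2, so D is forced; the remaining 6 objectives need at least 2 more questions (each remaining question adds at most 4) — so at least 3 questions are needed, and 3 is optimal.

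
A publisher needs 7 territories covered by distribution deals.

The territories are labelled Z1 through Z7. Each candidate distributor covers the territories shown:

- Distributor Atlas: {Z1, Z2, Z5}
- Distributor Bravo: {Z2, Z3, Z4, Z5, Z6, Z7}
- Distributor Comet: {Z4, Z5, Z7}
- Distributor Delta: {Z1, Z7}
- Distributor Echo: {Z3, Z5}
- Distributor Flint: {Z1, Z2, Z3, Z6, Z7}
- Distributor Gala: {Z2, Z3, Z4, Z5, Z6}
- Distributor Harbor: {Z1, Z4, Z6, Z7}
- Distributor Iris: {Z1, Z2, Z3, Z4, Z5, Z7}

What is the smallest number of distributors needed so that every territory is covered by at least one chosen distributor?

2

Take {Delta, Gala}. Their union is {Z1, Z2, Z3, Z4, Z5, Z6, Z7}, which is all 7 territories.
No single distributor has all 7 territories (the largest, Bravo, has 6), so 2 is optimal.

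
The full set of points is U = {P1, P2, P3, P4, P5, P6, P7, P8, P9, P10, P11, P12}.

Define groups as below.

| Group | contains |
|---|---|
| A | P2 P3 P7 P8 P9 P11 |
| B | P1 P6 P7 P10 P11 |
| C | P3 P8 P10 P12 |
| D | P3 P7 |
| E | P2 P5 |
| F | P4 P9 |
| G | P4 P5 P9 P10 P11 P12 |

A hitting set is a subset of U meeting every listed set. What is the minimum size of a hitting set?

The 4 points {P3, P4, P5, P7} hit every group.
No choice of 3 points meets every group, so 4 is the minimum.

4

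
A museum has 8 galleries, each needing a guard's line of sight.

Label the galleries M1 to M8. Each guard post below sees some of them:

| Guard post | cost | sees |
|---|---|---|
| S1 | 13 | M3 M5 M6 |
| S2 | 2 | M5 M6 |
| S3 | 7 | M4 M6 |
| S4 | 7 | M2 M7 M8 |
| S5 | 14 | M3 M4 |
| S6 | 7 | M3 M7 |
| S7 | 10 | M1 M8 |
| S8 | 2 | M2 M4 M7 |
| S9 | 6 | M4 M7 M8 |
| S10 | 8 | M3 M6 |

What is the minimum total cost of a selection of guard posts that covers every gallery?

21

S2, S6, S7, S8 together cover every gallery (S2 ∪ S6 ∪ S7 ∪ S8 = {M1, M2, M3, M4, M5, M6, M7, M8}); total cost 2 + 7 + 10 + 2 = 21.
No covering selection has total cost below 21.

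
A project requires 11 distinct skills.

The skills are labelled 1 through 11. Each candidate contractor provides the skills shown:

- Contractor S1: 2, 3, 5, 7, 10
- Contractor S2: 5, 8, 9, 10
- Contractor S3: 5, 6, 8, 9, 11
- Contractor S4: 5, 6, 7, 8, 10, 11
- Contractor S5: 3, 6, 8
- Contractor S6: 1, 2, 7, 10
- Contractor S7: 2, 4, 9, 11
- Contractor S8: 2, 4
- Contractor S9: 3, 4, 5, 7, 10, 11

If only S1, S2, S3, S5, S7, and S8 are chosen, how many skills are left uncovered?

1

Union of S1, S2, S3, S5, S7, S8 = {2, 3, 4, 5, 6, 7, 8, 9, 10, 11}.
Not covered: 1 — 1 skill.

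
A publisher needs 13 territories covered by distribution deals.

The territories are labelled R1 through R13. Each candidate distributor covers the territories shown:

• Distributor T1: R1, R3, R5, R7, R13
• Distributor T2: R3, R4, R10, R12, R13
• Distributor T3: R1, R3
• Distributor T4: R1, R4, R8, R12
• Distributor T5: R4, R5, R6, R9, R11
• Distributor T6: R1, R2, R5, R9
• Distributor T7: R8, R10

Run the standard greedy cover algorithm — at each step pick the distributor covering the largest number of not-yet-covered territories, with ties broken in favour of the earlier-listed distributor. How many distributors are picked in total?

5

Greedy: pick T1 (covers 5 new) → pick T5 (covers 4 new) → pick T2 (covers 2 new) → pick T4 (covers 1 new) → pick T6 (covers 1 new). Total picks: 5.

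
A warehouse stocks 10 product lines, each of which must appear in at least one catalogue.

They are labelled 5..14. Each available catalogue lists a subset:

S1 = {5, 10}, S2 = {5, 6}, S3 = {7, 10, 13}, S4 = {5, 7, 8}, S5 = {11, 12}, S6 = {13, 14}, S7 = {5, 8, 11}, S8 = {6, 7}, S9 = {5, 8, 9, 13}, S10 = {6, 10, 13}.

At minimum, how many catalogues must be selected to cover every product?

5

Take {S4, S5, S6, S9, S10}. Their union is {5, 6, 7, 8, 9, 10, 11, 12, 13, 14}, which is all 10 products.
No 4 of the 10 catalogues cover everything (all 210 combinations miss at least one product), so 5 is optimal.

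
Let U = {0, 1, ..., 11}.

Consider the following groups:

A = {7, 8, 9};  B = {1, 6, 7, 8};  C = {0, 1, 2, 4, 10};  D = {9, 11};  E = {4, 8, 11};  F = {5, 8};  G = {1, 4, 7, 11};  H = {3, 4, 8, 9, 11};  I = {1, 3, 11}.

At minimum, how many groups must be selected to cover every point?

B and C and F and H together: B ∪ C ∪ F ∪ H = {0, 1, 2, 3, 4, 5, 6, 7, 8, 9, 10, 11} — every point is covered.
No 3 of the 9 groups cover everything (all 84 combinations miss at least one point), so 4 is optimal.

4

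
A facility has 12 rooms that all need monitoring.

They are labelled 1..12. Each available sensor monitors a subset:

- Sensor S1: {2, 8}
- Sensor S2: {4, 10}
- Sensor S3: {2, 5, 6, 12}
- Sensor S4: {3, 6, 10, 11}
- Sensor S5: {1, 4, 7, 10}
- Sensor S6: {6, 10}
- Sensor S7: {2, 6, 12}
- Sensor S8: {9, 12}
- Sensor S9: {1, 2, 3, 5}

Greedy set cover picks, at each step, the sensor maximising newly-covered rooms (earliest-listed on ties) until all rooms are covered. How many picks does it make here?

Greedy: pick S3 (covers 4 new) → pick S5 (covers 4 new) → pick S4 (covers 2 new) → pick S1 (covers 1 new) → pick S8 (covers 1 new). Total picks: 5.

5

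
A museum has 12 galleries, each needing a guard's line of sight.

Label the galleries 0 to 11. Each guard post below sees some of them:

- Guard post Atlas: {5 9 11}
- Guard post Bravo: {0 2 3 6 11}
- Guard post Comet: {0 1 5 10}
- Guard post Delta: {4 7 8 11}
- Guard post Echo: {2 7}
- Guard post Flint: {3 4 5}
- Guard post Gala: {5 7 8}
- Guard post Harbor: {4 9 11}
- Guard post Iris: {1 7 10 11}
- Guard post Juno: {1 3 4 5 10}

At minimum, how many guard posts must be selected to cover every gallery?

4

Take {Atlas, Bravo, Delta, Juno}. Their union is {0, 1, 2, 3, 4, 5, 6, 7, 8, 9, 10, 11}, which is all 12 galleries.
No 3 of the 10 guard posts cover everything (all 120 combinations miss at least one gallery), so 4 is optimal.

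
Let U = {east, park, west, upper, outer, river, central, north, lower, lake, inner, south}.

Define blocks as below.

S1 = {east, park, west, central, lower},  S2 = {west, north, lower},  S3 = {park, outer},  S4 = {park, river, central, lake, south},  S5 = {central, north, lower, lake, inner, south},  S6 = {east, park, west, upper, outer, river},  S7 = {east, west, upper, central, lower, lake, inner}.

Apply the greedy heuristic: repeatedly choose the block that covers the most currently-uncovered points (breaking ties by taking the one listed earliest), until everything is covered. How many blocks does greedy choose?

4

Greedy: pick S7 (covers 7 new) → pick S4 (covers 3 new) → pick S2 (covers 1 new) → pick S3 (covers 1 new). Total picks: 4.
(The true minimum cover uses only 2 blocks, so greedy is not optimal here.)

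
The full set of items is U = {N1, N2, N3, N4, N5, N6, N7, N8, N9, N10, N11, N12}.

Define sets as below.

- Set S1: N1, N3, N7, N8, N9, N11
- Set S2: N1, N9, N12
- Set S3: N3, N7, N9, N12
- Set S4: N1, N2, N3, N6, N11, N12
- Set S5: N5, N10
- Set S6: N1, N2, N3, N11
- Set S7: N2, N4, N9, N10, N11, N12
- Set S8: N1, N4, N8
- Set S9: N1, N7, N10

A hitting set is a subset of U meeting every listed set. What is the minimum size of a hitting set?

3

The 3 items {N1, N3, N10} hit every set.
The sets S3, S5, S8 are pairwise disjoint, so any hitting set needs a separate item for each — at least 3. Hence 3 is optimal.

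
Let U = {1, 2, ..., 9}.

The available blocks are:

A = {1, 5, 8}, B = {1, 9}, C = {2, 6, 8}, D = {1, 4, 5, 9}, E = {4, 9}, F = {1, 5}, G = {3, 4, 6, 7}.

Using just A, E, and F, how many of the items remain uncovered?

4

Union of A, E, F = {1, 4, 5, 8, 9}.
Not covered: 2, 3, 6, 7 — 4 items.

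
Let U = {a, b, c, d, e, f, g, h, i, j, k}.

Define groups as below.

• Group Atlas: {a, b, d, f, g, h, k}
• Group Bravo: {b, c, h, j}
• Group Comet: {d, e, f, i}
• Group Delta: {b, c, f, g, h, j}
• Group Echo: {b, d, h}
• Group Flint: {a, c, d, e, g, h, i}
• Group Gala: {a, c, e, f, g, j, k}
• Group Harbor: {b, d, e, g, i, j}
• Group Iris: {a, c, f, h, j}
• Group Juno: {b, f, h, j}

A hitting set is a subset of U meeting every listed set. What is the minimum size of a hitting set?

The 2 items {e, h} hit every group.
The groups Echo, Gala are pairwise disjoint, so any hitting set needs a separate item for each — at least 2. Hence 2 is optimal.

2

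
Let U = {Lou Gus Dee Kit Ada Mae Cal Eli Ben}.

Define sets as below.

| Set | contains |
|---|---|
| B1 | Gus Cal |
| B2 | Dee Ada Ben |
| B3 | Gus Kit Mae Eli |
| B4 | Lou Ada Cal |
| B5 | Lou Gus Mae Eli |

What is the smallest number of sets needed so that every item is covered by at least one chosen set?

Take {B2, B3, B4}. Their union is {Lou, Gus, Dee, Kit, Ada, Mae, Cal, Eli, Ben}, which is all 9 items.
Each set has at most 4 items, and 2·4 = 8 < 9 — so at least 3 sets are needed, and 3 is optimal.

3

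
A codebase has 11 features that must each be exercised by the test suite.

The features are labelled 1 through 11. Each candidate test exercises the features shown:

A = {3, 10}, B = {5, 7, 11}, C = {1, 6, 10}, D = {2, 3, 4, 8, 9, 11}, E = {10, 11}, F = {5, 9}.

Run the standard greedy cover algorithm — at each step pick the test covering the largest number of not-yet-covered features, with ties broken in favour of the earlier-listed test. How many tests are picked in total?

3

Greedy: pick D (covers 6 new) → pick C (covers 3 new) → pick B (covers 2 new). Total picks: 3.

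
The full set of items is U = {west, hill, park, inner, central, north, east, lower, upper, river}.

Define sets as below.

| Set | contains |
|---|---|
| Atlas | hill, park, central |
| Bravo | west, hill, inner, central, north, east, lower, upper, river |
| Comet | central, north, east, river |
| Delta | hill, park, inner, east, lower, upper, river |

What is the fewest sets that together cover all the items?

Bravo and Delta together: Bravo ∪ Delta = {west, hill, park, inner, central, north, east, lower, upper, river} — every item is covered.
No single set has all 10 items (the largest, Bravo, has 9), so 2 is optimal.

2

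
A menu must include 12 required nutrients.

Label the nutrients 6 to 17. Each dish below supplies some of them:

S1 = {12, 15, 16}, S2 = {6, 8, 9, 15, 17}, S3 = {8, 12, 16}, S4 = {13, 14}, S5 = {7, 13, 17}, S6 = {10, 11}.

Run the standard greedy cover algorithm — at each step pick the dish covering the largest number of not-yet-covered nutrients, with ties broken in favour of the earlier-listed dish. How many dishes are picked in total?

5

Greedy: pick S2 (covers 5 new) → pick S1 (covers 2 new) → pick S4 (covers 2 new) → pick S6 (covers 2 new) → pick S5 (covers 1 new). Total picks: 5.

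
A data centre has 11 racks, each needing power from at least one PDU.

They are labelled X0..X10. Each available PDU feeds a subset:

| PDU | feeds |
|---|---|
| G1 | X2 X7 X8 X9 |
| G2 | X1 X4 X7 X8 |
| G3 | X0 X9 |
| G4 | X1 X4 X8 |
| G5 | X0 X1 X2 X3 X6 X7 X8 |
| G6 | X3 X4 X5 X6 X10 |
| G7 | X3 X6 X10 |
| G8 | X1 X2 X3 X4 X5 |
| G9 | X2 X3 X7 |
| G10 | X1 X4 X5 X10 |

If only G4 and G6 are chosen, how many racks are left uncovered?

4

Union of G4, G6 = {X1, X3, X4, X5, X6, X8, X10}.
Not covered: X0, X2, X7, X9 — 4 racks.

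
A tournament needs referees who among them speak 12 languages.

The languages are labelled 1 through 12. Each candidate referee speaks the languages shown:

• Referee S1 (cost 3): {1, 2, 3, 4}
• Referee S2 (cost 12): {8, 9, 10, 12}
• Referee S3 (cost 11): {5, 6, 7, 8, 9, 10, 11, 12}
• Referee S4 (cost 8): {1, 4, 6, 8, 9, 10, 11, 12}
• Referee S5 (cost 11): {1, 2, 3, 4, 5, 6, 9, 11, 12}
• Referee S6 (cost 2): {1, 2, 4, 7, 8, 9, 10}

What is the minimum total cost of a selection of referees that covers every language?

13

S5, S6 together cover every language (S5 ∪ S6 = {1, 2, 3, 4, 5, 6, 7, 8, 9, 10, 11, 12}); total cost 11 + 2 = 13.
No covering selection has total cost below 13.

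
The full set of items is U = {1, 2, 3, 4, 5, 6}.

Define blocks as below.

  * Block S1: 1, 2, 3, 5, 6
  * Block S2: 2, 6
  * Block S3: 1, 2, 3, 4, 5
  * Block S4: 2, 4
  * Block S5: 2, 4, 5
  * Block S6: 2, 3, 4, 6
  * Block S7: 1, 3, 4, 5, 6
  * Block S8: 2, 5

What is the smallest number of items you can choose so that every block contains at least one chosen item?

H = {2, 5} meets every block (each contains at least one member of H), and |H| = 2.
No single item lies in every block, so at least 2 are needed and 2 is optimal.

2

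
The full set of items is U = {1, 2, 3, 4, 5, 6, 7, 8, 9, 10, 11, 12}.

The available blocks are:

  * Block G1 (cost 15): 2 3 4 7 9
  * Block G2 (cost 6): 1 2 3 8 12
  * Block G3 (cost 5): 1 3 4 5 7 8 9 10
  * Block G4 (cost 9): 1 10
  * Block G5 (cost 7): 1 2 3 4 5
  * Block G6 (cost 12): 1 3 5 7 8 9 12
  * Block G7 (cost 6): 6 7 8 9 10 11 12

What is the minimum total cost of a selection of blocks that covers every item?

13

G5, G7 together cover every item (G5 ∪ G7 = {1, 2, 3, 4, 5, 6, 7, 8, 9, 10, 11, 12}); total cost 7 + 6 = 13.
The greedy pick G3, G7, G2 costs 17; no covering selection beats 13.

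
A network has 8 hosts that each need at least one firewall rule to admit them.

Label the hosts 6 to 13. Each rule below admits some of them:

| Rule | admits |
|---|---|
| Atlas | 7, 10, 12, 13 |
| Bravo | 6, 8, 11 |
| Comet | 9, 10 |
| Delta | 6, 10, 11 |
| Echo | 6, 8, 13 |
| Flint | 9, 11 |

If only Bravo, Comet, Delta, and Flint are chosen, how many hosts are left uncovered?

3

Union of Bravo, Comet, Delta, Flint = {6, 8, 9, 10, 11}.
Not covered: 7, 12, 13 — 3 hosts.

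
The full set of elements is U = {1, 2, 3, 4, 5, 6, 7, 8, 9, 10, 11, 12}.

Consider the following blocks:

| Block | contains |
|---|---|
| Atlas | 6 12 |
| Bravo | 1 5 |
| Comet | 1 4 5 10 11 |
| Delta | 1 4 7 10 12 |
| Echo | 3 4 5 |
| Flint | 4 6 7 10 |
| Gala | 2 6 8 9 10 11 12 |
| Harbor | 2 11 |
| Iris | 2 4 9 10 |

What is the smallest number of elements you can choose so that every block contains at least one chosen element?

H = {1, 4, 11, 12} meets every block (each contains at least one member of H), and |H| = 4.
No choice of 3 elements meets every block, so 4 is the minimum.

4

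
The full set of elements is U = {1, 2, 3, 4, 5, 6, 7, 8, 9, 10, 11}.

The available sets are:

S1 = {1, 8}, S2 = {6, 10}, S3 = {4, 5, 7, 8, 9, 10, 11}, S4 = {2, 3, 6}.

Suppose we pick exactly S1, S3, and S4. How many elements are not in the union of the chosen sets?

Union of S1, S3, S4 = {1, 2, 3, 4, 5, 6, 7, 8, 9, 10, 11} — that's every element, so 0 are uncovered.

0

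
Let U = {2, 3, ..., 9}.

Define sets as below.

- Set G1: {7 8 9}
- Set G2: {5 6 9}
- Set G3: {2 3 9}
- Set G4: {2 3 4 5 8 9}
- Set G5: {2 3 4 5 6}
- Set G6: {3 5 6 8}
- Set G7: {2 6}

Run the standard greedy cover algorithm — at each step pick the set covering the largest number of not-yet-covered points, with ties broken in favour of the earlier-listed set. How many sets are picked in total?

Greedy: pick G4 (covers 6 new) → pick G1 (covers 1 new) → pick G2 (covers 1 new). Total picks: 3.
(The true minimum cover uses only 2 sets, so greedy is not optimal here.)

3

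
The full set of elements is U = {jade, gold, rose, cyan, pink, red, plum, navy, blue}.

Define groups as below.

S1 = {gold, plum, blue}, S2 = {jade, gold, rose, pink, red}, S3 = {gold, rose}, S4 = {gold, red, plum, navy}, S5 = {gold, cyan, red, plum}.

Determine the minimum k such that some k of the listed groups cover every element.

S1 and S2 and S4 and S5 together: S1 ∪ S2 ∪ S4 ∪ S5 = {jade, gold, rose, cyan, pink, red, plum, navy, blue} — every element is covered.
No 3 of the 5 groups cover everything (all 10 combinations miss at least one element), so 4 is optimal.

4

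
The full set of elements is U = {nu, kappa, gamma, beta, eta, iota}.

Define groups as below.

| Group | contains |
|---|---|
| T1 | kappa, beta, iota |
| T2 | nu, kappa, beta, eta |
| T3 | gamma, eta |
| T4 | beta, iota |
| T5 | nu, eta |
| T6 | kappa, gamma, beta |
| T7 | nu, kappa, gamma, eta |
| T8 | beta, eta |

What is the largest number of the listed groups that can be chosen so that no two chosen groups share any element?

2

T5, T6 are pairwise disjoint (T5={nu,eta}; T6={kappa,gamma,beta}).
Every remaining group overlaps one of these, and no 3 of the listed groups are pairwise disjoint, so 2 is the maximum.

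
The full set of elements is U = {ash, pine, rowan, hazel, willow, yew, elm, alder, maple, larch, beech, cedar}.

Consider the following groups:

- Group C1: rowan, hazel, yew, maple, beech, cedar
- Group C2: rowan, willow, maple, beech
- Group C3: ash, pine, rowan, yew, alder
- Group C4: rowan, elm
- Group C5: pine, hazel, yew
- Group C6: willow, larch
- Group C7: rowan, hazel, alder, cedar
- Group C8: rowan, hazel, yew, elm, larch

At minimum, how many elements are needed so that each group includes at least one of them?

Take H = {rowan, yew, larch}. Each listed group contains at least one of these, so H is a hitting set of size 3.
The groups C4, C5, C6 are pairwise disjoint, so any hitting set needs a separate element for each — at least 3. Hence 3 is optimal.

3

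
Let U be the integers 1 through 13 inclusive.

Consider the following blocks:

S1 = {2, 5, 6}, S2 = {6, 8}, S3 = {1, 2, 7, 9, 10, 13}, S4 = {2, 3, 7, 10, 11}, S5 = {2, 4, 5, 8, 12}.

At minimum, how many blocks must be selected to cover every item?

4

S1 and S3 and S4 and S5 together: S1 ∪ S3 ∪ S4 ∪ S5 = {1, 2, 3, 4, 5, 6, 7, 8, 9, 10, 11, 12, 13} — every item is covered.
No 3 of the 5 blocks cover everything (all 10 combinations miss at least one item), so 4 is optimal.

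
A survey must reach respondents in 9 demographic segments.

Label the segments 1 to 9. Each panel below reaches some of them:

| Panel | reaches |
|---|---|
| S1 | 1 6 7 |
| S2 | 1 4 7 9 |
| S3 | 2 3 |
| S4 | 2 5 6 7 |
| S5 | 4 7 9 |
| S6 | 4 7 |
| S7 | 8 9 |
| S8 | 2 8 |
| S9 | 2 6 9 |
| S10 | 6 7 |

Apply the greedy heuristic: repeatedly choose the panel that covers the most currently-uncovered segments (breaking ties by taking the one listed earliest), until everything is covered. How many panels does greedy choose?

4

Greedy: pick S2 (covers 4 new) → pick S4 (covers 3 new) → pick S3 (covers 1 new) → pick S7 (covers 1 new). Total picks: 4.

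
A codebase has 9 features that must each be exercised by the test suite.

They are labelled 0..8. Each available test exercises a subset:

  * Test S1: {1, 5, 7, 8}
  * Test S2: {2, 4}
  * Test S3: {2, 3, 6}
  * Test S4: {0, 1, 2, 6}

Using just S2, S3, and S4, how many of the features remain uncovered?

Union of S2, S3, S4 = {0, 1, 2, 3, 4, 6}.
Not covered: 5, 7, 8 — 3 features.

3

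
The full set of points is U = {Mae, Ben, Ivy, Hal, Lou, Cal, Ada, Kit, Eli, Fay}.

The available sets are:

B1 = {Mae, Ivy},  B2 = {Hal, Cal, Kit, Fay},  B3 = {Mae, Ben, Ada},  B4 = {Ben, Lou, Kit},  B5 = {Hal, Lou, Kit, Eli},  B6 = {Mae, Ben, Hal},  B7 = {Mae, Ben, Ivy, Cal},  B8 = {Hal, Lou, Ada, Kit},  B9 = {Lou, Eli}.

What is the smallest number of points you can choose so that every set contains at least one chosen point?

H = {Mae, Lou, Kit} meets every set (each contains at least one member of H), and |H| = 3.
The sets B2, B3, B9 are pairwise disjoint, so any hitting set needs a separate point for each — at least 3. Hence 3 is optimal.

3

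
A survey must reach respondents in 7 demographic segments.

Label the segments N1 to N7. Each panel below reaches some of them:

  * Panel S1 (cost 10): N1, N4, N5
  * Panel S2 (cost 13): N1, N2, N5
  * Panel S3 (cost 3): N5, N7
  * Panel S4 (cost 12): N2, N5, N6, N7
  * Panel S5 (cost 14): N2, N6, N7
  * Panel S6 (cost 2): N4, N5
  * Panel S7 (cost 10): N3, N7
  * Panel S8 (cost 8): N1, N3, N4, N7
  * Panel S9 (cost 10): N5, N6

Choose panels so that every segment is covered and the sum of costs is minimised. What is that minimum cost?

20

S4, S8 together cover every segment (S4 ∪ S8 = {N1, N2, N3, N4, N5, N6, N7}); total cost 12 + 8 = 20.
The greedy pick S6, S8, S4 costs 22; no covering selection beats 20.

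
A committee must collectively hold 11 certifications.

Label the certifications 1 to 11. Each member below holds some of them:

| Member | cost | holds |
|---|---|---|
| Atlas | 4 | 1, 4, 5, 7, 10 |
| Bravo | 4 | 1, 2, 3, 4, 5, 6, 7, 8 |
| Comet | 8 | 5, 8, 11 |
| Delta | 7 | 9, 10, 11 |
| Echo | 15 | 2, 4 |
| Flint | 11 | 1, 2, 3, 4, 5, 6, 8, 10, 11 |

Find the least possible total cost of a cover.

Bravo, Delta together cover every certification (Bravo ∪ Delta = {1, 2, 3, 4, 5, 6, 7, 8, 9, 10, 11}); total cost 4 + 7 = 11.
No covering selection has total cost below 11.

11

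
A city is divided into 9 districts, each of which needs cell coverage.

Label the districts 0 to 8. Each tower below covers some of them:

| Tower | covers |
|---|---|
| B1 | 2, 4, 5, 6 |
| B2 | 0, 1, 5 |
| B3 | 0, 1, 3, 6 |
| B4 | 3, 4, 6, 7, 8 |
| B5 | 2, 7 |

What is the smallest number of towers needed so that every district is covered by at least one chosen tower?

3

B2 and B4 and B5 together: B2 ∪ B4 ∪ B5 = {0, 1, 2, 3, 4, 5, 6, 7, 8} — every district is covered.
Only B4 contains 8, so B4 is forced; the remaining 4 districts need at least 2 more towers (each remaining tower adds at most 3) — so at least 3 towers are needed, and 3 is optimal.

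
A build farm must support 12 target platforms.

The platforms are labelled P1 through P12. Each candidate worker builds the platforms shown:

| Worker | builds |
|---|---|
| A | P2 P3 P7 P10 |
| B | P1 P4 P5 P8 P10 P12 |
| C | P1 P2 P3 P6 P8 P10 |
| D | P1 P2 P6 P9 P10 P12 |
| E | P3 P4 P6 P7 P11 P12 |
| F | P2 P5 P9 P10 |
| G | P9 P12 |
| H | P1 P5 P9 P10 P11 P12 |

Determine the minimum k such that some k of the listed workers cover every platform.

C and E and H together: C ∪ E ∪ H = {P1, P2, P3, P4, P5, P6, P7, P8, P9, P10, P11, P12} — every platform is covered.
No 2 of the 8 workers cover everything (all 28 combinations miss at least one platform), so 3 is optimal.

3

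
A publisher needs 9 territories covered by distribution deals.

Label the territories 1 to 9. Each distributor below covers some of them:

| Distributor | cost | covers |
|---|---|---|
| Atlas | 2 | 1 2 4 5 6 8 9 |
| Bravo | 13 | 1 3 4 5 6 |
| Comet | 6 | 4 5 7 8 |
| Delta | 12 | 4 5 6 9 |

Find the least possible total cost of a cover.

Atlas, Bravo, Comet together cover every territory (Atlas ∪ Bravo ∪ Comet = {1, 2, 3, 4, 5, 6, 7, 8, 9}); total cost 2 + 13 + 6 = 21.
No covering selection has total cost below 21.

21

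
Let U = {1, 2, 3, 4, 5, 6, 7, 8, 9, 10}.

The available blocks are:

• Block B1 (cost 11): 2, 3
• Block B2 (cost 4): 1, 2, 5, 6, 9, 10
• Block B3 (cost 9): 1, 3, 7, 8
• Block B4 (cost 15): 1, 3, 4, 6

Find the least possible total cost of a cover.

B2, B3, B4 together cover every element (B2 ∪ B3 ∪ B4 = {1, 2, 3, 4, 5, 6, 7, 8, 9, 10}); total cost 4 + 9 + 15 = 28.
No covering selection has total cost below 28.

28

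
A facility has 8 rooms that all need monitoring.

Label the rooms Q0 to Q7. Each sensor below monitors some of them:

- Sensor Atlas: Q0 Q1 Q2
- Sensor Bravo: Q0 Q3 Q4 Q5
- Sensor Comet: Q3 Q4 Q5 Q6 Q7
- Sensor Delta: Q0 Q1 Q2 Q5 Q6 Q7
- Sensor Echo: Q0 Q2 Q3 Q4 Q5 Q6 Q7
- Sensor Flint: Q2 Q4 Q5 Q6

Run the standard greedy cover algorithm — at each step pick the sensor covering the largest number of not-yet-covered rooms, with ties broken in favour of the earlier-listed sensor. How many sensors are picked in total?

2

Greedy: pick Echo (covers 7 new) → pick Atlas (covers 1 new). Total picks: 2.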